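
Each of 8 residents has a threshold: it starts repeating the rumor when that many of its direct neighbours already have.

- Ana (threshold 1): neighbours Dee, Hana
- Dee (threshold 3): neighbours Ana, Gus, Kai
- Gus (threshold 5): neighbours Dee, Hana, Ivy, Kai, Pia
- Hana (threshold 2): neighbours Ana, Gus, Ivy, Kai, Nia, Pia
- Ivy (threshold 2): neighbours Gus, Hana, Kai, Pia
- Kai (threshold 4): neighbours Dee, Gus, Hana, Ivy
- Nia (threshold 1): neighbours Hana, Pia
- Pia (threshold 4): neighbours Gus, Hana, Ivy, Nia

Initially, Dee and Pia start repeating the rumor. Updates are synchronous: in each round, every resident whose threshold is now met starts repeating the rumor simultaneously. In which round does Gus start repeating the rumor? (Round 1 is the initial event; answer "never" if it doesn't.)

Round 1 — Dee, Pia start repeating the rumor (initial).
Round 2 — checking thresholds:
  Ana: 1 of 2 neighbours ≥ 1, starts repeating the rumor.
  Gus: 2 of 5 neighbours < 5, not yet.
  Hana: 1 of 6 neighbours < 2, not yet.
  Ivy: 1 of 4 neighbours < 2, not yet.
  Kai: 1 of 4 neighbours < 4, not yet.
  Nia: 1 of 2 neighbours ≥ 1, starts repeating the rumor.
Round 3 — checking thresholds:
  Gus: 2 of 5 neighbours < 5, not yet.
  Hana: 3 of 6 neighbours ≥ 2, starts repeating the rumor.
  Ivy: 1 of 4 neighbours < 2, not yet.
  Kai: 1 of 4 neighbours < 4, not yet.
Round 4 — checking thresholds:
  Gus: 3 of 5 neighbours < 5, not yet.
  Ivy: 2 of 4 neighbours ≥ 2, starts repeating the rumor.
  Kai: 2 of 4 neighbours < 4, not yet.
Round 5 — no new spreads; cascade stops.

never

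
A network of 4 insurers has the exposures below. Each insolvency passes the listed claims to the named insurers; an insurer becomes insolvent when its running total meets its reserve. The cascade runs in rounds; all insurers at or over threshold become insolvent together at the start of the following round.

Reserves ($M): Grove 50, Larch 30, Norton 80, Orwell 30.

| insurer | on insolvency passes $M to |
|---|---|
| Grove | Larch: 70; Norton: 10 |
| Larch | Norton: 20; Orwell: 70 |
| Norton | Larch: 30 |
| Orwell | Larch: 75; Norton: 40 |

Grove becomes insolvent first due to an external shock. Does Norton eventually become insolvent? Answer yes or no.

no

Round 1 — Grove becomes insolvent (initial).
  Larch: +70 → 70 ≥ 30
  Norton: +10 → 10 < 80
Round 2 — Larch becomes insolvent.
  Norton: +20 → 30 < 80
  Orwell: +70 → 70 ≥ 30
Round 3 — Orwell becomes insolvent.
  Norton: +40 → 70 < 80
No further insolvencies.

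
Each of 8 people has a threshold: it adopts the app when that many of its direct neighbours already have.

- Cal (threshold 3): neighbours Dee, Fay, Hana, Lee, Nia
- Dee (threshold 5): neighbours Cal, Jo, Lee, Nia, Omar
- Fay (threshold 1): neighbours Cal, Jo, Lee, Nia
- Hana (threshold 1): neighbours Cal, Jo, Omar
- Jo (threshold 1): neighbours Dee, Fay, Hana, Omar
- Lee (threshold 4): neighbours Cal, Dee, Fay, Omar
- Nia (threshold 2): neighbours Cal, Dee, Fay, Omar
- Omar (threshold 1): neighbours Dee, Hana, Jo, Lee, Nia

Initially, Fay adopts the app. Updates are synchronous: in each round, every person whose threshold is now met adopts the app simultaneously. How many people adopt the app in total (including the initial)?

Round 1 — Fay adopts the app (initial).
Round 2 — checking thresholds:
  Cal: 1 of 5 neighbours < 3, below threshold.
  Jo: 1 of 4 neighbours ≥ 1, adopts the app.
  Lee: 1 of 4 neighbours < 4, below threshold.
  Nia: 1 of 4 neighbours < 2, below threshold.
Round 3 — checking thresholds:
  Cal: 1 of 5 neighbours < 3, below threshold.
  Dee: 1 of 5 neighbours < 5, below threshold.
  Hana: 1 of 3 neighbours ≥ 1, adopts the app.
  Lee: 1 of 4 neighbours < 4, below threshold.
  Nia: 1 of 4 neighbours < 2, below threshold.
  Omar: 1 of 5 neighbours ≥ 1, adopts the app.
Round 4 — checking thresholds:
  Cal: 2 of 5 neighbours < 3, below threshold.
  Dee: 2 of 5 neighbours < 5, below threshold.
  Lee: 2 of 4 neighbours < 4, below threshold.
  Nia: 2 of 4 neighbours ≥ 2, adopts the app.
Round 5 — checking thresholds:
  Cal: 3 of 5 neighbours ≥ 3, adopts the app.
  Dee: 3 of 5 neighbours < 5, below threshold.
  Lee: 2 of 4 neighbours < 4, below threshold.
Round 6 — no new adoptions; cascade stops.

6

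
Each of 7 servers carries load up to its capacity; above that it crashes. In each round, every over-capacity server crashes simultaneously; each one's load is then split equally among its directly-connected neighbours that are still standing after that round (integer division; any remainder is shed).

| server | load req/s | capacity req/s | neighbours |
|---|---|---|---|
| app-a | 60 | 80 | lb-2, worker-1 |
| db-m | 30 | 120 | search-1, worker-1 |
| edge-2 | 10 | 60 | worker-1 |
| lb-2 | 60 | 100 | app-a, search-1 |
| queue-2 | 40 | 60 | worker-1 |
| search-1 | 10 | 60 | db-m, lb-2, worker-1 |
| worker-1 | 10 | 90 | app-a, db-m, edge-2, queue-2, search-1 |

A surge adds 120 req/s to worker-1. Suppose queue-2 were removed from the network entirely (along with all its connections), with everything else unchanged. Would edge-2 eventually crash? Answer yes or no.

With queue-2 removed:
Round 1 — worker-1 at 130 > 90. worker-1 crashes.
  worker-1 sheds 130 req/s to app-a, db-m, edge-2, search-1: 32 each (2 lost).
    app-a: 60+32 = 92 > 80
    db-m: 30+32 = 62 ≤ 120
    edge-2: 10+32 = 42 ≤ 60
    search-1: 10+32 = 42 ≤ 60
Round 2 — app-a crashes.
  app-a sheds 92 req/s to lb-2: 92 each.
    lb-2: 60+92 = 152 > 100
Round 3 — lb-2 crashes.
  lb-2 sheds 152 req/s to search-1: 152 each.
    search-1: 42+152 = 194 > 60
Round 4 — search-1 crashes.
  search-1 sheds 194 req/s to db-m: 194 each.
    db-m: 62+194 = 256 > 120
Round 5 — db-m crashes.
  db-m sheds 256 req/s: no online neighbours, lost.
No further crashes.

no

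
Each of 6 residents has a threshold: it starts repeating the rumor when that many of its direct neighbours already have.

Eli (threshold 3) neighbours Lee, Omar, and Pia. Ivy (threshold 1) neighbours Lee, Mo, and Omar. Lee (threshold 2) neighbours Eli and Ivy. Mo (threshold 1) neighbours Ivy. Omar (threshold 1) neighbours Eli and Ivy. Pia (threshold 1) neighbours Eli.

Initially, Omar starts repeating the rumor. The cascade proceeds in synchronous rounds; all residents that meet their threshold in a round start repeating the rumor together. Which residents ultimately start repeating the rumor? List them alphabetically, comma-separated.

Round 1 — Omar starts repeating the rumor (initial).
Round 2 — checking thresholds:
  Eli: 1 of 3 neighbours < 3, not yet.
  Ivy: 1 of 3 neighbours ≥ 1, starts repeating the rumor.
Round 3 — checking thresholds:
  Eli: 1 of 3 neighbours < 3, not yet.
  Lee: 1 of 2 neighbours < 2, not yet.
  Mo: 1 of 1 neighbours ≥ 1, starts repeating the rumor.
Round 4 — no new spreads; cascade stops.

Ivy, Mo, Omar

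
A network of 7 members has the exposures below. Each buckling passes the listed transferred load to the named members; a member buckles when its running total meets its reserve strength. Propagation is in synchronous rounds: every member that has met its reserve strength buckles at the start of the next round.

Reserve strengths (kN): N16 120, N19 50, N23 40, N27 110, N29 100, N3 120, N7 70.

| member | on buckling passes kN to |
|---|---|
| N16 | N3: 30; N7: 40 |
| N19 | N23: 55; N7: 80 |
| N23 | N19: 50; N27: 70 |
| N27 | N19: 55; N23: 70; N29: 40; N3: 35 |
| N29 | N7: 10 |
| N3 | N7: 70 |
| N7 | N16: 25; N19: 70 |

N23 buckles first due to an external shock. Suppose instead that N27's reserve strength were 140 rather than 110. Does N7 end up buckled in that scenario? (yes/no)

yes

With N27's reserve strength at 140:
Round 1 — N23 buckles (initial).
  N19: +50 → 50 ≥ 50
  N27: +70 → 70 < 140
Round 2 — N19 buckles.
  N7: +80 → 80 ≥ 70
Round 3 — N7 buckles.
  N16: +25 → 25 < 120
No further bucklings.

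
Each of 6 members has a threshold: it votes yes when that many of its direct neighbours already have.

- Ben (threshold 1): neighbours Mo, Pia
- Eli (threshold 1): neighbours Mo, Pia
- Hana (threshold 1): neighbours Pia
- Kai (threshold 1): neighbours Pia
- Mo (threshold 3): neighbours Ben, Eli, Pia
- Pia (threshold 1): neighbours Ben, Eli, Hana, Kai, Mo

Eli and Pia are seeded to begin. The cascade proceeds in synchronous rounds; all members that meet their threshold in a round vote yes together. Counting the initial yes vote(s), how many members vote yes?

Round 1 — Eli, Pia vote yes (initial).
Round 2 — checking thresholds:
  Ben: 1 of 2 neighbours ≥ 1, votes yes.
  Hana: 1 of 1 neighbours ≥ 1, votes yes.
  Kai: 1 of 1 neighbours ≥ 1, votes yes.
  Mo: 2 of 3 neighbours < 3, holds.
Round 3 — checking thresholds:
  Mo: 3 of 3 neighbours ≥ 3, votes yes.
Round 4 — no new yes votes; cascade stops.

6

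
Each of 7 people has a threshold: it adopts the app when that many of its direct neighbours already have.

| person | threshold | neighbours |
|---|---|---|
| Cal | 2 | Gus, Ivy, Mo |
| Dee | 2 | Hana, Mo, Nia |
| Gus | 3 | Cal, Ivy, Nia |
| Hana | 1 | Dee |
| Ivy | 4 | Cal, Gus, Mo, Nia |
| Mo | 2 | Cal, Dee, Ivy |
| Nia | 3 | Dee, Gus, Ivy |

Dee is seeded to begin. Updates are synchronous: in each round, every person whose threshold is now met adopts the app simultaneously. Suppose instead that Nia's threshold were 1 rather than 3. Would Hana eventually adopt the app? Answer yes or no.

With Nia's threshold at 1:
Round 1 — Dee adopts the app (initial).
Round 2 — checking thresholds:
  Hana: 1 of 1 neighbours ≥ 1, adopts the app.
  Mo: 1 of 3 neighbours < 2, not yet.
  Nia: 1 of 3 neighbours ≥ 1, adopts the app.
Round 3 — no new adoptions; cascade stops.

yes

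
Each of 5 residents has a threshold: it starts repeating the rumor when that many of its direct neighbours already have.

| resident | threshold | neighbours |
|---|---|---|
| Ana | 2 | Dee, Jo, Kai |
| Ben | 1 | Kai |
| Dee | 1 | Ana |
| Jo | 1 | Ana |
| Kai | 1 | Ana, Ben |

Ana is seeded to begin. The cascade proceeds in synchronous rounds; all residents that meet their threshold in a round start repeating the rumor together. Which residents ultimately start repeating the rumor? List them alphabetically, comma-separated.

Ana, Ben, Dee, Jo, Kai

Round 1 — Ana starts repeating the rumor (initial).
Round 2 — checking thresholds:
  Dee: 1 of 1 neighbours ≥ 1, starts repeating the rumor.
  Jo: 1 of 1 neighbours ≥ 1, starts repeating the rumor.
  Kai: 1 of 2 neighbours ≥ 1, starts repeating the rumor.
Round 3 — checking thresholds:
  Ben: 1 of 1 neighbours ≥ 1, starts repeating the rumor.
Round 4 — no new spreads; cascade stops.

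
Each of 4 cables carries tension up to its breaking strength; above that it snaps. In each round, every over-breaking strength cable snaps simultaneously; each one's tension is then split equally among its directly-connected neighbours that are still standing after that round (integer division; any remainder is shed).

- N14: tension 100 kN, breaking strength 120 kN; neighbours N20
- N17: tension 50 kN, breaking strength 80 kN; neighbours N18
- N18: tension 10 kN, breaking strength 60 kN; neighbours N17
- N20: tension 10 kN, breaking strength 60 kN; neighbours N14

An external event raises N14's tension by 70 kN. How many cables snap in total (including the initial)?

Round 1 — N14 at 170 > 120. N14 snaps.
  N14 sheds 170 kN to N20: 170 each.
    N20: 10+170 = 180 > 60
Round 2 — N20 snaps.
  N20 sheds 180 kN: no online neighbours, lost.
No further breaks.

2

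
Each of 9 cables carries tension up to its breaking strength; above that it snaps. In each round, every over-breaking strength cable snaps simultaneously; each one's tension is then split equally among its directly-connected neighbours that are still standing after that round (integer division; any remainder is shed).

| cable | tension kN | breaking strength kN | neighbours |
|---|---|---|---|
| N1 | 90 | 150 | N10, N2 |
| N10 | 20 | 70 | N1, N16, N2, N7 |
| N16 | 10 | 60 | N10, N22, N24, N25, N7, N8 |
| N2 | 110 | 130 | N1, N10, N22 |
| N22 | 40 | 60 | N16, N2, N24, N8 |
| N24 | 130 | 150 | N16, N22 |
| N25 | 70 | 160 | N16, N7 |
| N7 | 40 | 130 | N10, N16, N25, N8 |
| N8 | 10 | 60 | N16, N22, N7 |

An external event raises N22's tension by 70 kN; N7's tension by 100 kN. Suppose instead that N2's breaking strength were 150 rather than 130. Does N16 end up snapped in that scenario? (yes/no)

yes

With N2's breaking strength at 150:
Round 1 — N22 at 110 > 60; N7 at 140 > 130. N22, N7 snap.
  N22 sheds 110 kN to N16, N2, N24, N8: 27 each (2 lost).
    N16: 10+27 = 37 ≤ 60
    N2: 110+27 = 137 ≤ 150
    N24: 130+27 = 157 > 150
    N8: 10+27 = 37 ≤ 60
  N7 sheds 140 kN to N10, N16, N25, N8: 35 each.
    N10: 20+35 = 55 ≤ 70
    N16: 37+35 = 72 > 60
    N25: 70+35 = 105 ≤ 160
    N8: 37+35 = 72 > 60
Round 2 — N16, N24, N8 snap.
  N16 sheds 72 kN to N10, N25: 36 each.
    N10: 55+36 = 91 > 70
    N25: 105+36 = 141 ≤ 160
  N24 sheds 157 kN: no online neighbours, lost.
  N8 sheds 72 kN: no online neighbours, lost.
Round 3 — N10 snaps.
  N10 sheds 91 kN to N1, N2: 45 each (1 lost).
    N1: 90+45 = 135 ≤ 150
    N2: 137+45 = 182 > 150
Round 4 — N2 snaps.
  N2 sheds 182 kN to N1: 182 each.
    N1: 135+182 = 317 > 150
Round 5 — N1 snaps.
  N1 sheds 317 kN: no online neighbours, lost.
No further breaks.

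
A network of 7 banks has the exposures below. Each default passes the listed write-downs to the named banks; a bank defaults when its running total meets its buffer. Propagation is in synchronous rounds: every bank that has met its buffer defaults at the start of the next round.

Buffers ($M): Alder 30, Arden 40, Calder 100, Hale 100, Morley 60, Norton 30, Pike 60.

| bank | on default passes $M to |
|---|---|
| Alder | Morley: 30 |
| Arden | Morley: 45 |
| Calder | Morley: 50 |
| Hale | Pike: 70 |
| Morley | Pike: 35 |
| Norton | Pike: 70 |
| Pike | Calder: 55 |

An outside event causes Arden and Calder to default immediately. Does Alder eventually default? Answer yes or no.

Round 1 — Arden, Calder default (initial).
  Morley: +45+50 → 95 ≥ 60
Round 2 — Morley defaults.
  Pike: +35 → 35 < 60
No further defaults.

no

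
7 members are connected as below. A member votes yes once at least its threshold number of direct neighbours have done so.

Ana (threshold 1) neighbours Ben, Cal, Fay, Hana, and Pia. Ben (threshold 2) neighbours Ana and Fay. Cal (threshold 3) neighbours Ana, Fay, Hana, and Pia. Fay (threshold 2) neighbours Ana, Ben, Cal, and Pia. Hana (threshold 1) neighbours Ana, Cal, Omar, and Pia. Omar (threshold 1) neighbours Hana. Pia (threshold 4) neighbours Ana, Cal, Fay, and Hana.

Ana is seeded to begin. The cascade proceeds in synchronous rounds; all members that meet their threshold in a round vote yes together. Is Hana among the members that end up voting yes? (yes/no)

Round 1 — Ana votes yes (initial).
Round 2 — checking thresholds:
  Ben: 1 of 2 neighbours < 2, not yet.
  Cal: 1 of 4 neighbours < 3, not yet.
  Fay: 1 of 4 neighbours < 2, not yet.
  Hana: 1 of 4 neighbours ≥ 1, votes yes.
  Pia: 1 of 4 neighbours < 4, not yet.
Round 3 — checking thresholds:
  Ben: 1 of 2 neighbours < 2, not yet.
  Cal: 2 of 4 neighbours < 3, not yet.
  Fay: 1 of 4 neighbours < 2, not yet.
  Omar: 1 of 1 neighbours ≥ 1, votes yes.
  Pia: 2 of 4 neighbours < 4, not yet.
Round 4 — no new yes votes; cascade stops.

yes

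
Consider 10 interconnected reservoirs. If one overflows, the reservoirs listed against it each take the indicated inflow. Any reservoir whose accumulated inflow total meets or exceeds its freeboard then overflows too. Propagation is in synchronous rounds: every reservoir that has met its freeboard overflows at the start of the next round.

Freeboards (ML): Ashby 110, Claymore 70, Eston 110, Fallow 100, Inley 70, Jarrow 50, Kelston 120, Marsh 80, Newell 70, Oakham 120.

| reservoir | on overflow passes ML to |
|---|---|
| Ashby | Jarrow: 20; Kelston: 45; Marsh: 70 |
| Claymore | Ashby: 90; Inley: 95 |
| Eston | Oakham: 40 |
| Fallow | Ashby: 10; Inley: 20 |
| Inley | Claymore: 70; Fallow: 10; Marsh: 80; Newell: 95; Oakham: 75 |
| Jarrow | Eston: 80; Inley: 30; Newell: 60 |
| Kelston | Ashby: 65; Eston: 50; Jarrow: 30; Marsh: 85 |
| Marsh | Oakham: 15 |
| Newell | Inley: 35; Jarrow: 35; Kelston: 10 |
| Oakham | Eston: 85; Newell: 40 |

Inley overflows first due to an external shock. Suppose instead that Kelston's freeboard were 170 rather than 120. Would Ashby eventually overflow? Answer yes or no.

With Kelston's freeboard at 170:
Round 1 — Inley overflows (initial).
  Claymore: +70 → 70 ≥ 70
  Fallow: +10 → 10 < 100
  Marsh: +80 → 80 ≥ 80
  Newell: +95 → 95 ≥ 70
  Oakham: +75 → 75 < 120
Round 2 — Claymore, Marsh, Newell overflow.
  Ashby: +90 → 90 < 110
  Jarrow: +35 → 35 < 50
  Kelston: +10 → 10 < 170
  Oakham: +15 → 90 < 120
No further overflows.

no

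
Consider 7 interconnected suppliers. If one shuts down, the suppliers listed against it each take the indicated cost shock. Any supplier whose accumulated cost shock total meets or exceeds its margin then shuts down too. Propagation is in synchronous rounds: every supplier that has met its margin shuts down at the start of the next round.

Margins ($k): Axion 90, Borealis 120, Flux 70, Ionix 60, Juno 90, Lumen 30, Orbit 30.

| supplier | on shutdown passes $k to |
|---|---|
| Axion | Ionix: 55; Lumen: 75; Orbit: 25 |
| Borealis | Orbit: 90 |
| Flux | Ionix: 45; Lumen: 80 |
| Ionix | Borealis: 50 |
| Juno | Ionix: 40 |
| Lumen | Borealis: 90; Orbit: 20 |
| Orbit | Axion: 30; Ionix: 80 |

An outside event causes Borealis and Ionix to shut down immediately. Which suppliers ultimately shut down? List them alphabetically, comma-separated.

Round 1 — Borealis, Ionix shut down (initial).
  Orbit: +90 → 90 ≥ 30
Round 2 — Orbit shuts down.
  Axion: +30 → 30 < 90
No further shutdowns.

Borealis, Ionix, Orbit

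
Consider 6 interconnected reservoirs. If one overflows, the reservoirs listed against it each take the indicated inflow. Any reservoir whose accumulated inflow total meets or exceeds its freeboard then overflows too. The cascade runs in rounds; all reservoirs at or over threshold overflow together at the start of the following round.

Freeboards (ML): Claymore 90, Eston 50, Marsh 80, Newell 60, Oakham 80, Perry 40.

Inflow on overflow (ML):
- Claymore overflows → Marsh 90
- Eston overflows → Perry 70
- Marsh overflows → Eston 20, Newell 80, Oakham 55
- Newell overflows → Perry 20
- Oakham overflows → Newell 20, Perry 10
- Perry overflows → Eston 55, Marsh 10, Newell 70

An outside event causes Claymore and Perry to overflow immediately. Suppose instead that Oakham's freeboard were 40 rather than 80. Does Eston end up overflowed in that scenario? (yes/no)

With Oakham's freeboard at 40:
Round 1 — Claymore, Perry overflow (initial).
  Eston: +55 → 55 ≥ 50
  Marsh: +90+10 → 100 ≥ 80
  Newell: +70 → 70 ≥ 60
Round 2 — Eston, Marsh, Newell overflow.
  Oakham: +55 → 55 ≥ 40
Round 3 — Oakham overflows.
No further overflows.

yes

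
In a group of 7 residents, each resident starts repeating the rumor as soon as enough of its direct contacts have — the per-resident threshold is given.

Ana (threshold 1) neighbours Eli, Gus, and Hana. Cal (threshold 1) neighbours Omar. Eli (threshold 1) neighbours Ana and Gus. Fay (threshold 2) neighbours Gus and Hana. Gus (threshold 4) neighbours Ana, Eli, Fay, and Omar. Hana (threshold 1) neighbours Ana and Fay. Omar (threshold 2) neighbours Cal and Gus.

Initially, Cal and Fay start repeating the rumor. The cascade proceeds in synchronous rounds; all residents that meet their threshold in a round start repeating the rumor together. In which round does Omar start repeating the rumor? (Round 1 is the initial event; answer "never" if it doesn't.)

never

Round 1 — Cal, Fay start repeating the rumor (initial).
Round 2 — checking thresholds:
  Gus: 1 of 4 neighbours < 4, holds.
  Hana: 1 of 2 neighbours ≥ 1, starts repeating the rumor.
  Omar: 1 of 2 neighbours < 2, holds.
Round 3 — checking thresholds:
  Ana: 1 of 3 neighbours ≥ 1, starts repeating the rumor.
  Gus: 1 of 4 neighbours < 4, holds.
  Omar: 1 of 2 neighbours < 2, holds.
Round 4 — checking thresholds:
  Eli: 1 of 2 neighbours ≥ 1, starts repeating the rumor.
  Gus: 2 of 4 neighbours < 4, holds.
  Omar: 1 of 2 neighbours < 2, holds.
Round 5 — no new spreads; cascade stops.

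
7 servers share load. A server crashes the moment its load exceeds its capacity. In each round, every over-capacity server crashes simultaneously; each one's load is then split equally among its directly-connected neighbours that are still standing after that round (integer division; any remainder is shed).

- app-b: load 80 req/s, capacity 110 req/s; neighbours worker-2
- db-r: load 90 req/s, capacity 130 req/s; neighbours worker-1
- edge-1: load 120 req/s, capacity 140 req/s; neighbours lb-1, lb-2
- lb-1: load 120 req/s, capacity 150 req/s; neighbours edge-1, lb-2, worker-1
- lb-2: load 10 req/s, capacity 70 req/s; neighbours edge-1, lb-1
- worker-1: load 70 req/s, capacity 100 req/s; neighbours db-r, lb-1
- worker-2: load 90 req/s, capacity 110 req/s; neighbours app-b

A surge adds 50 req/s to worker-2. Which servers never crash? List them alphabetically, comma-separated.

db-r, edge-1, lb-1, lb-2, worker-1

Round 1 — worker-2 at 140 > 110. worker-2 crashes.
  worker-2 sheds 140 req/s to app-b: 140 each.
    app-b: 80+140 = 220 > 110
Round 2 — app-b crashes.
  app-b sheds 220 req/s: no online neighbours, lost.
No further crashes.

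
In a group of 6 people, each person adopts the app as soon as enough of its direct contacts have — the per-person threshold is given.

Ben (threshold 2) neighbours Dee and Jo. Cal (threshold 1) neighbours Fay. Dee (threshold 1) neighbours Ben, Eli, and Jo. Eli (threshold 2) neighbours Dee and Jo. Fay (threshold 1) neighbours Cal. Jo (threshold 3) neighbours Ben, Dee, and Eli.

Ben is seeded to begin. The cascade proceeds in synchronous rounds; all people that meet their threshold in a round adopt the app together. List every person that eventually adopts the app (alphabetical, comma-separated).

Ben, Dee

Round 1 — Ben adopts the app (initial).
Round 2 — checking thresholds:
  Dee: 1 of 3 neighbours ≥ 1, adopts the app.
  Jo: 1 of 3 neighbours < 3, holds.
Round 3 — no new adoptions; cascade stops.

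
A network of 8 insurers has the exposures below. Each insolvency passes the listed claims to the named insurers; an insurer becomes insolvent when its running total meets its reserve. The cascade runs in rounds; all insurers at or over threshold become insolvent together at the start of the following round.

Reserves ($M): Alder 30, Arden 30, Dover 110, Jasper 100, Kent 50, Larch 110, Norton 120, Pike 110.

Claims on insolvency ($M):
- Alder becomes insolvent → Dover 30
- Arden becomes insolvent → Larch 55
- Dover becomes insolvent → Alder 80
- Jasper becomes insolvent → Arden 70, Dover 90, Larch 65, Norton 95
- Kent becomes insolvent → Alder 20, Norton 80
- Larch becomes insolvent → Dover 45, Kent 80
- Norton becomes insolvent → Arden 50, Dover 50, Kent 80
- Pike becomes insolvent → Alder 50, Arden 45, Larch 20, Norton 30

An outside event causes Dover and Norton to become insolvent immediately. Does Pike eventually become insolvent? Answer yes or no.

no

Round 1 — Dover, Norton become insolvent (initial).
  Alder: +80 → 80 ≥ 30
  Arden: +50 → 50 ≥ 30
  Kent: +80 → 80 ≥ 50
Round 2 — Alder, Arden, Kent become insolvent.
  Larch: +55 → 55 < 110
No further insolvencies.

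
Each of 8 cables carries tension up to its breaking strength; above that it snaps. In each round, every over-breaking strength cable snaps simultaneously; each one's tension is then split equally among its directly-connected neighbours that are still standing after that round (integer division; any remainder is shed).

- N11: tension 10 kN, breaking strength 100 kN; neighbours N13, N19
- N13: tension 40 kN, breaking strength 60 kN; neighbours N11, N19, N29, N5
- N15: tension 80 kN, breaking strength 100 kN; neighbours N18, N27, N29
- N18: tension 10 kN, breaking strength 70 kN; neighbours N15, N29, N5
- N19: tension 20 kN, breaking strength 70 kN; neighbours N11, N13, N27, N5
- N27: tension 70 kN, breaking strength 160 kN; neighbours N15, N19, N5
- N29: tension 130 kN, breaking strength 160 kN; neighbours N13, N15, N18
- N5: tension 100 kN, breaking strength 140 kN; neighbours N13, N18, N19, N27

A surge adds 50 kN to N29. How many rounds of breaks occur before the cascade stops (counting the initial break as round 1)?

6

Round 1 — N29 at 180 > 160. N29 snaps.
  N29 sheds 180 kN to N13, N15, N18: 60 each.
    N13: 40+60 = 100 > 60
    N15: 80+60 = 140 > 100
    N18: 10+60 = 70 ≤ 70
Round 2 — N13, N15 snap.
  N13 sheds 100 kN to N11, N19, N5: 33 each (1 lost).
    N11: 10+33 = 43 ≤ 100
    N19: 20+33 = 53 ≤ 70
    N5: 100+33 = 133 ≤ 140
  N15 sheds 140 kN to N18, N27: 70 each.
    N18: 70+70 = 140 > 70
    N27: 70+70 = 140 ≤ 160
Round 3 — N18 snaps.
  N18 sheds 140 kN to N5: 140 each.
    N5: 133+140 = 273 > 140
Round 4 — N5 snaps.
  N5 sheds 273 kN to N19, N27: 136 each (1 lost).
    N19: 53+136 = 189 > 70
    N27: 140+136 = 276 > 160
Round 5 — N19, N27 snap.
  N19 sheds 189 kN to N11: 189 each.
    N11: 43+189 = 232 > 100
  N27 sheds 276 kN: no online neighbours, lost.
Round 6 — N11 snaps.
  N11 sheds 232 kN: no online neighbours, lost.
No further breaks.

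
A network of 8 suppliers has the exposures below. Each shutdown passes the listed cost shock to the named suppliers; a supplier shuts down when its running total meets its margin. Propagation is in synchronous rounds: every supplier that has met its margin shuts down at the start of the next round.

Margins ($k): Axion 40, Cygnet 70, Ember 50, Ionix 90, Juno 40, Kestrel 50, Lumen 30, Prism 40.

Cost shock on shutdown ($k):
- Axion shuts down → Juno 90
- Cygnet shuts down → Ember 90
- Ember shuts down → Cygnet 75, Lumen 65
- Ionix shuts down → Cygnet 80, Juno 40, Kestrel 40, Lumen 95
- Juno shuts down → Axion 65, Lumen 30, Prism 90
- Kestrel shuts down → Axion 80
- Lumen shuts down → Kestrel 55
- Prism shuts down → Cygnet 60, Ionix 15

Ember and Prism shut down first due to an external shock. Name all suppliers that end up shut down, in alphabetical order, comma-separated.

Axion, Cygnet, Ember, Juno, Kestrel, Lumen, Prism

Round 1 — Ember, Prism shut down (initial).
  Cygnet: +75+60 → 135 ≥ 70
  Ionix: +15 → 15 < 90
  Lumen: +65 → 65 ≥ 30
Round 2 — Cygnet, Lumen shut down.
  Kestrel: +55 → 55 ≥ 50
Round 3 — Kestrel shuts down.
  Axion: +80 → 80 ≥ 40
Round 4 — Axion shuts down.
  Juno: +90 → 90 ≥ 40
Round 5 — Juno shuts down.
No further shutdowns.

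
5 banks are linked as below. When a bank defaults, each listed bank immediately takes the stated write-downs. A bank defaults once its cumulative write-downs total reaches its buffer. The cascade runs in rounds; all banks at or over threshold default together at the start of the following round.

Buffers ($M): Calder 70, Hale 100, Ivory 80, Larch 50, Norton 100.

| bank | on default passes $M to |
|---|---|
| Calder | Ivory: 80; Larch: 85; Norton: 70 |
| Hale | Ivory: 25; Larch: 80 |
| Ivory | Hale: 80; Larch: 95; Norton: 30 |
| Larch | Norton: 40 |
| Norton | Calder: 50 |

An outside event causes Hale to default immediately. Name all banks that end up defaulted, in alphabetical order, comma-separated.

Hale, Larch

Round 1 — Hale defaults (initial).
  Ivory: +25 → 25 < 80
  Larch: +80 → 80 ≥ 50
Round 2 — Larch defaults.
  Norton: +40 → 40 < 100
No further defaults.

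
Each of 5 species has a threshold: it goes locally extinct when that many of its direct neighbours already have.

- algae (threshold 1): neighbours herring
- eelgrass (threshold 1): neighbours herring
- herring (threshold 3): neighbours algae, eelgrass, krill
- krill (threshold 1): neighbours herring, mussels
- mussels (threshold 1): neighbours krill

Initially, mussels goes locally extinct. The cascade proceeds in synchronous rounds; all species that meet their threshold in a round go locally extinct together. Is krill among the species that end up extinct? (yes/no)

yes

Round 1 — mussels goes locally extinct (initial).
Round 2 — checking thresholds:
  krill: 1 of 2 neighbours ≥ 1, goes locally extinct.
Round 3 — no new extinctions; cascade stops.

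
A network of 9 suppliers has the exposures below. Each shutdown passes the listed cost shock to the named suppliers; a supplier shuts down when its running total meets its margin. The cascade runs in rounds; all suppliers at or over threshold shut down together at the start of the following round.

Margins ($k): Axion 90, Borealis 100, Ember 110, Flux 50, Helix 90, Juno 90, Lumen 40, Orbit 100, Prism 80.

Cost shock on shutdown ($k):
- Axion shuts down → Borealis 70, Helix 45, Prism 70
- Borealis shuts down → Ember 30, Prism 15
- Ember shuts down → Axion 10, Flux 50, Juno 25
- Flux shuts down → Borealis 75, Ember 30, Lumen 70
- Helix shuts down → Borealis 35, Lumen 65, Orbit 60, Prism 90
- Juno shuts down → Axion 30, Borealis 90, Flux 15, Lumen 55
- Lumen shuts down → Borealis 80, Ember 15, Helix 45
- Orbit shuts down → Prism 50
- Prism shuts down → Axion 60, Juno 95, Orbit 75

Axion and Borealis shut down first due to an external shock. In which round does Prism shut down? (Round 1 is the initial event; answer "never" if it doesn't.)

Round 1 — Axion, Borealis shut down (initial).
  Ember: +30 → 30 < 110
  Helix: +45 → 45 < 90
  Prism: +70+15 → 85 ≥ 80
Round 2 — Prism shuts down.
  Juno: +95 → 95 ≥ 90
  Orbit: +75 → 75 < 100
Round 3 — Juno shuts down.
  Flux: +15 → 15 < 50
  Lumen: +55 → 55 ≥ 40
Round 4 — Lumen shuts down.
  Ember: +15 → 45 < 110
  Helix: +45 → 90 ≥ 90
Round 5 — Helix shuts down.
  Orbit: +60 → 135 ≥ 100
Round 6 — Orbit shuts down.
No further shutdowns.

2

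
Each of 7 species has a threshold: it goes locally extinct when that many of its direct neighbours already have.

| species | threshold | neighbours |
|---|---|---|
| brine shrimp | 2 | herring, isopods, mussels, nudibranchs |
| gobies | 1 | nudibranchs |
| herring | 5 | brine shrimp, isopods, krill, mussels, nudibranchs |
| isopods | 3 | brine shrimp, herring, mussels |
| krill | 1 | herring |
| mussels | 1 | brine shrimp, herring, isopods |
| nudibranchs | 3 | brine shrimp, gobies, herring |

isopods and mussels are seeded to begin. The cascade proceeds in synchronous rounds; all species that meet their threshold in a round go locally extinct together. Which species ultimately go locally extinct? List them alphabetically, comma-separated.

Round 1 — isopods, mussels go locally extinct (initial).
Round 2 — checking thresholds:
  brine shrimp: 2 of 4 neighbours ≥ 2, goes locally extinct.
  herring: 2 of 5 neighbours < 5, not yet.
Round 3 — no new extinctions; cascade stops.

brine shrimp, isopods, mussels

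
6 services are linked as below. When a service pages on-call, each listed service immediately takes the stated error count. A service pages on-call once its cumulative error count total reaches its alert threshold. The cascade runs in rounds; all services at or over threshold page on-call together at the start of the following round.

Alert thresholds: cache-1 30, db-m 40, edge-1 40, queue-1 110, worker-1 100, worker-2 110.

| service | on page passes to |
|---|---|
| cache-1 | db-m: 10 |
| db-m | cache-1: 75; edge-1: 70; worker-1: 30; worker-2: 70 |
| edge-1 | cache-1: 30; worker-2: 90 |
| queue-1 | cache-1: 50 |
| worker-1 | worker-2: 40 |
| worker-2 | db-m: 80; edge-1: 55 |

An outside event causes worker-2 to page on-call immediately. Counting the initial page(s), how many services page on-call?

4

Round 1 — worker-2 pages on-call (initial).
  db-m: +80 → 80 ≥ 40
  edge-1: +55 → 55 ≥ 40
Round 2 — db-m, edge-1 page on-call.
  cache-1: +75+30 → 105 ≥ 30
  worker-1: +30 → 30 < 100
Round 3 — cache-1 pages on-call.
No further pages.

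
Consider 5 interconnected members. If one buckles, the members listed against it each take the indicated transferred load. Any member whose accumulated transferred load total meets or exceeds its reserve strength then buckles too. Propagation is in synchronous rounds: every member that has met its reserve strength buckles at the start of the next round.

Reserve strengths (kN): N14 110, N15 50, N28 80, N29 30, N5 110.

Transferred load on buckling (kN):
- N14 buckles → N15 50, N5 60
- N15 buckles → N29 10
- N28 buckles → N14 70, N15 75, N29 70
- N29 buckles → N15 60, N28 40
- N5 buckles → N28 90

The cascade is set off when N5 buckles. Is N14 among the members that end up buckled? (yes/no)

Round 1 — N5 buckles (initial).
  N28: +90 → 90 ≥ 80
Round 2 — N28 buckles.
  N14: +70 → 70 < 110
  N15: +75 → 75 ≥ 50
  N29: +70 → 70 ≥ 30
Round 3 — N15, N29 buckle.
No further bucklings.

no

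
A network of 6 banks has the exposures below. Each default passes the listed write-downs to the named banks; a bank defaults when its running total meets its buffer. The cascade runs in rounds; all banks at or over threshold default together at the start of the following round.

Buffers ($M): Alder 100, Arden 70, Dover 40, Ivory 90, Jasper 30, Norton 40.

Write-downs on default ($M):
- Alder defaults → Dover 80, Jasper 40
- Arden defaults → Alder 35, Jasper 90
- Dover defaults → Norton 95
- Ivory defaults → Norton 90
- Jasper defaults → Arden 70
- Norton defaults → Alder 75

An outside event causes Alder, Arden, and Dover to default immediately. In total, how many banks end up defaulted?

Round 1 — Alder, Arden, Dover default (initial).
  Jasper: +40+90 → 130 ≥ 30
  Norton: +95 → 95 ≥ 40
Round 2 — Jasper, Norton default.
No further defaults.

5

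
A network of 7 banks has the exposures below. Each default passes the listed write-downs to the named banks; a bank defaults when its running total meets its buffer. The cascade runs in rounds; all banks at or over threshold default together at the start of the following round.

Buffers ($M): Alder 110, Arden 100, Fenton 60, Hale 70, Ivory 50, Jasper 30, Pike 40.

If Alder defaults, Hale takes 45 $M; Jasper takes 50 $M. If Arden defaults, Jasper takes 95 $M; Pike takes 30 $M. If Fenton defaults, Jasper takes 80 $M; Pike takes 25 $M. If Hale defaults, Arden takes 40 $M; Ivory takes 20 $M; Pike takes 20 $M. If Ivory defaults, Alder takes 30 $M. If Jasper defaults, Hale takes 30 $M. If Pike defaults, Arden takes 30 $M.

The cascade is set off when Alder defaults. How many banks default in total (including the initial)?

3

Round 1 — Alder defaults (initial).
  Hale: +45 → 45 < 70
  Jasper: +50 → 50 ≥ 30
Round 2 — Jasper defaults.
  Hale: +30 → 75 ≥ 70
Round 3 — Hale defaults.
  Arden: +40 → 40 < 100
  Ivory: +20 → 20 < 50
  Pike: +20 → 20 < 40
No further defaults.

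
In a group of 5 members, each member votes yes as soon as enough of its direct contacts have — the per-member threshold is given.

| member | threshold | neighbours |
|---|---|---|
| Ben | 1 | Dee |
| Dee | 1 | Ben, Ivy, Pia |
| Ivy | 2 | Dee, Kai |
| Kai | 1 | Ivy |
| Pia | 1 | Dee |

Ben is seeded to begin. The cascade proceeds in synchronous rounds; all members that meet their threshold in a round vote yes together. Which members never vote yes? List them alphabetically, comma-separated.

Round 1 — Ben votes yes (initial).
Round 2 — checking thresholds:
  Dee: 1 of 3 neighbours ≥ 1, votes yes.
Round 3 — checking thresholds:
  Ivy: 1 of 2 neighbours < 2, not yet.
  Pia: 1 of 1 neighbours ≥ 1, votes yes.
Round 4 — no new yes votes; cascade stops.

Ivy, Kai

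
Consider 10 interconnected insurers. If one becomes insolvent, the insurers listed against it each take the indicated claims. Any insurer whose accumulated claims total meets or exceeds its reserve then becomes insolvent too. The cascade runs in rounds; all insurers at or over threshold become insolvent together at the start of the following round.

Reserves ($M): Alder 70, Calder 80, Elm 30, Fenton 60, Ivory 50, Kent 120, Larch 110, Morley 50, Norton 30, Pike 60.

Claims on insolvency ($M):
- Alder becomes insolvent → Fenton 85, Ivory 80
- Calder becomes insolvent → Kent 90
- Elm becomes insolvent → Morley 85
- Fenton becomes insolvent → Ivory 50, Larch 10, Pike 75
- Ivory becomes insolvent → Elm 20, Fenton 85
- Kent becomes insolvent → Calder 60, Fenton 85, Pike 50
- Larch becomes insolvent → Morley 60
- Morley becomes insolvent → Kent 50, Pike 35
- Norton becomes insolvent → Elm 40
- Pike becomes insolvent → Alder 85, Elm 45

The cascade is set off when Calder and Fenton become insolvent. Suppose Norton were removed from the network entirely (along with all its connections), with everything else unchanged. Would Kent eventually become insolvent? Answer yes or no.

With Norton removed:
Round 1 — Calder, Fenton become insolvent (initial).
  Ivory: +50 → 50 ≥ 50
  Kent: +90 → 90 < 120
  Larch: +10 → 10 < 110
  Pike: +75 → 75 ≥ 60
Round 2 — Ivory, Pike become insolvent.
  Alder: +85 → 85 ≥ 70
  Elm: +20+45 → 65 ≥ 30
Round 3 — Alder, Elm become insolvent.
  Morley: +85 → 85 ≥ 50
Round 4 — Morley becomes insolvent.
  Kent: +50 → 140 ≥ 120
Round 5 — Kent becomes insolvent.
No further insolvencies.

yes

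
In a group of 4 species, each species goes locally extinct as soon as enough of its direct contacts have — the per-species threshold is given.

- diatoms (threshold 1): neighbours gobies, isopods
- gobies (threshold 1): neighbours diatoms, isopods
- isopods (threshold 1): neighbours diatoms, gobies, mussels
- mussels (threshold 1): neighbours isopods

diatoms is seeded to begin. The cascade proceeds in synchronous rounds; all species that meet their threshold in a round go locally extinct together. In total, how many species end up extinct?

4

Round 1 — diatoms goes locally extinct (initial).
Round 2 — checking thresholds:
  gobies: 1 of 2 neighbours ≥ 1, goes locally extinct.
  isopods: 1 of 3 neighbours ≥ 1, goes locally extinct.
Round 3 — checking thresholds:
  mussels: 1 of 1 neighbours ≥ 1, goes locally extinct.
Round 4 — no new extinctions; cascade stops.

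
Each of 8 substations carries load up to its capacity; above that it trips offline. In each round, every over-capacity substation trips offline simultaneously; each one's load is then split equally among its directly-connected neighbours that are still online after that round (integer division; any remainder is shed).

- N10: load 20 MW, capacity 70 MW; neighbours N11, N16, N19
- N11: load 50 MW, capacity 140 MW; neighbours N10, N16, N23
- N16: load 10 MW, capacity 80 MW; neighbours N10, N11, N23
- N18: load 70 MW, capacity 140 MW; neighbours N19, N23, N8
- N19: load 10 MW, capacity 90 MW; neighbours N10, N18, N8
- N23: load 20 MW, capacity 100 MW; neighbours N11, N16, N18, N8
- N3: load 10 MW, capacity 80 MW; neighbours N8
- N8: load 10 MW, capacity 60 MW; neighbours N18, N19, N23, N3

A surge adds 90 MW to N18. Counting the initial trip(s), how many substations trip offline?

2

Round 1 — N18 at 160 > 140. N18 trips offline.
  N18 sheds 160 MW to N19, N23, N8: 53 each (1 lost).
    N19: 10+53 = 63 ≤ 90
    N23: 20+53 = 73 ≤ 100
    N8: 10+53 = 63 > 60
Round 2 — N8 trips offline.
  N8 sheds 63 MW to N19, N23, N3: 21 each.
    N19: 63+21 = 84 ≤ 90
    N23: 73+21 = 94 ≤ 100
    N3: 10+21 = 31 ≤ 80
No further trips.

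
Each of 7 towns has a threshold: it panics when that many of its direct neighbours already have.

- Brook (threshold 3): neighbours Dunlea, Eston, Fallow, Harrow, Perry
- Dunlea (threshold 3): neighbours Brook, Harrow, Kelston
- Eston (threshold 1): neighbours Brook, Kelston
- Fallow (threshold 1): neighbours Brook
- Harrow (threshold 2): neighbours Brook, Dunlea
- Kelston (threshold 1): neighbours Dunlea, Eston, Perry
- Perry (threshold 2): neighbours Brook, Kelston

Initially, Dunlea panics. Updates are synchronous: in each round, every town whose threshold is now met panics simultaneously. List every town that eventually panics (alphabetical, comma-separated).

Round 1 — Dunlea panics (initial).
Round 2 — checking thresholds:
  Brook: 1 of 5 neighbours < 3, below threshold.
  Harrow: 1 of 2 neighbours < 2, below threshold.
  Kelston: 1 of 3 neighbours ≥ 1, panics.
Round 3 — checking thresholds:
  Brook: 1 of 5 neighbours < 3, below threshold.
  Eston: 1 of 2 neighbours ≥ 1, panics.
  Harrow: 1 of 2 neighbours < 2, below threshold.
  Perry: 1 of 2 neighbours < 2, below threshold.
Round 4 — no new panics; cascade stops.

Dunlea, Eston, Kelston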